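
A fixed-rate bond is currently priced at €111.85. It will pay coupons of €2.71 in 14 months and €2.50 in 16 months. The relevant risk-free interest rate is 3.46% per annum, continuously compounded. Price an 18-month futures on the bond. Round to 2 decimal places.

PV(coupons) I = 2.71·e^(−0.0346·14/12) + 2.50·e^(−0.0346·16/12)
I = 2.6028 + 2.3873 = 4.9901
F = (S − I)·e^(rT) = (111.85 − 4.9901) · e^(0.0346·18/12)
= 106.8599 · e^0.051900 = 106.8599 × 1.053270 = €112.55

€112.55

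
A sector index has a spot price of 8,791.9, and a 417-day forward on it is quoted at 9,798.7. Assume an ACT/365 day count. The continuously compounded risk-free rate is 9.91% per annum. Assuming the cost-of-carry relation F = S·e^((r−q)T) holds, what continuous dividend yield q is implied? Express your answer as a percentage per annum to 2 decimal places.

From F = S·e^((r−q)T): (r − q) = ln(F/S)/T
ln(9798.7/8791.9) = ln(1.114514) = 0.108418
(r − q) = 0.108418 / (417/365) = 0.094898
q = r − ln(F/S)/T = 0.0991 − 0.094898 = 0.004202
q = 0.42%

0.42%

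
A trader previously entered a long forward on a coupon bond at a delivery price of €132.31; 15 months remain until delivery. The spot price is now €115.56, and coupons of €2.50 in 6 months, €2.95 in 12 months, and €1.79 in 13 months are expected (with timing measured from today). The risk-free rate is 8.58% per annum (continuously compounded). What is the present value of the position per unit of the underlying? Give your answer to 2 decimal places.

PV(remaining coupons) I = 2.50·e^(−0.0858·6/12) + 2.95·e^(−0.0858·12/12) + 1.79·e^(−0.0858·13/12) = 6.7336
Current forward F = (S − I)·e^(rT) = (115.56 − 6.7336)·e^(0.0858·15/12) = 108.8264 × 1.113213 = 121.1470
Value (long) = (F − K)·e^(−rT) = (121.1470 − 132.31) × 0.898301 = -10.0277
Value = -€10.03

-€10.03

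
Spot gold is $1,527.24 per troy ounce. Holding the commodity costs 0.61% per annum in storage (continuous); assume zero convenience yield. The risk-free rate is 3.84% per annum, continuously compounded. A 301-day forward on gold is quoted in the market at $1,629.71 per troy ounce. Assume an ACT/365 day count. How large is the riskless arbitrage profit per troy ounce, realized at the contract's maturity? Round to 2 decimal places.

Fair forward: F* = S·e^(carry·T), with carry = (r + u) = 0.0384 + 0.0061 = 0.0445
F* = 1527.24 · e^(0.0445 × 301/365) = 1527.24 · e^0.03669726 = 1527.24 × 1.03737892 = $1584.3266
Market $1629.71 > fair $1584.3266: forward overpriced → cash-and-carry (buy spot, short the forward).
At maturity, profit = |F_mkt − F*| = |1629.71 − 1584.3266| = $45.38 per troy ounce

$45.38 per troy ounce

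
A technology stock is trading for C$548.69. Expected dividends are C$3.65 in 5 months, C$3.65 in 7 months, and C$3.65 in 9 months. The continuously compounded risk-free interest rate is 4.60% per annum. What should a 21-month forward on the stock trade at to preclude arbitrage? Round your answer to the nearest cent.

PV(dividends) I = 3.65·e^(−0.0460·5/12) + 3.65·e^(−0.0460·7/12) + 3.65·e^(−0.0460·9/12)
I = 3.5807 + 3.5534 + 3.5262 = 10.6603
F = (S − I)·e^(rT) = (548.69 − 10.6603) · e^(0.0460·21/12)
= 538.0297 · e^0.080500 = 538.0297 × 1.083829 = C$583.13

C$583.13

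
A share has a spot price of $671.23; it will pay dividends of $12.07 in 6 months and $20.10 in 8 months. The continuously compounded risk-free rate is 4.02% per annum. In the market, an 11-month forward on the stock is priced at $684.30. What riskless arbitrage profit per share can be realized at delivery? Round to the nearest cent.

PV(dividends) I = 12.07·e^(−0.0402·6/12) + 20.10·e^(−0.0402·8/12) = 31.3983
Fair forward F* = (S − I)·e^(rT) = (671.23 − 31.3983)·e^0.036850 = 639.8317 × 1.037537 = 663.8491
Market $684.30 > fair 663.8491: forward overpriced → cash-and-carry (borrow at r, buy the stock and collect the dividends, short the forward).
Profit at T = |F_mkt − F*| = |684.30 − 663.8491| = $20.45 per share

$20.45 per share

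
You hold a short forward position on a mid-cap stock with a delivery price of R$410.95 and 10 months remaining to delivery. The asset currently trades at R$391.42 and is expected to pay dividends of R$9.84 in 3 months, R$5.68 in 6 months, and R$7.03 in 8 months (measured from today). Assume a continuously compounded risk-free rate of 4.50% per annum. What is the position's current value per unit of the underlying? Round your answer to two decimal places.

PV(remaining dividends) I = 9.84·e^(−0.0450·3/12) + 5.68·e^(−0.0450·6/12) + 7.03·e^(−0.0450·8/12) = 22.1058
Current forward F = (S − I)·e^(rT) = (391.42 − 22.1058)·e^(0.0450·10/12) = 369.3142 × 1.038212 = 383.4264
Value (long) = (F − K)·e^(−rT) = (383.4264 − 410.95) × 0.963194 = -26.5106
Short position value = −(long value) = R$26.51

R$26.51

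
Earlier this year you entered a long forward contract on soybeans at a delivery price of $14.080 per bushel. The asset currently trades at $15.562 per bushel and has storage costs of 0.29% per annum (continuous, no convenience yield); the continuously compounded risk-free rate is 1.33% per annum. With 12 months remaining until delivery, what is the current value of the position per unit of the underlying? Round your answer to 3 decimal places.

Current fair forward for the remaining 12 months: F = S·e^((r + u)·T), (r + u) = 0.0133 + 0.0029 = 0.0162
F = 15.562 · e^(0.0162 × 12/12) = 15.562 × 1.016332 = 15.8162
Value of long forward = (F − K)·e^(−rT) = (15.8162 − 14.080) · e^(−0.0133·12/12)
= 1.7362 × 0.986788 = 1.713

$1.713 per bushel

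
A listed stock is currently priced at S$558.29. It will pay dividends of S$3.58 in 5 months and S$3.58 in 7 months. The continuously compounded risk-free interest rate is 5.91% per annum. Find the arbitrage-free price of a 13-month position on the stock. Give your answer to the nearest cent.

S$587.79

PV(dividends) I = 3.58·e^(−0.0591·5/12) + 3.58·e^(−0.0591·7/12)
I = 3.4929 + 3.4587 = 6.9516
F = (S − I)·e^(rT) = (558.29 − 6.9516) · e^(0.0591·13/12)
= 551.3384 · e^0.064025 = 551.3384 × 1.066119 = S$587.79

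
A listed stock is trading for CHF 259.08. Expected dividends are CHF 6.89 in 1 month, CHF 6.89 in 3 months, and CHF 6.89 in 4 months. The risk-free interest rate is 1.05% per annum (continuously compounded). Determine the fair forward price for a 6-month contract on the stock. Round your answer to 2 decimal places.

CHF 239.71

PV(dividends) I = 6.89·e^(−0.0105·1/12) + 6.89·e^(−0.0105·3/12) + 6.89·e^(−0.0105·4/12)
I = 6.8840 + 6.8719 + 6.8659 = 20.6218
F = (S − I)·e^(rT) = (259.08 − 20.6218) · e^(0.0105·6/12)
= 238.4582 · e^0.005250 = 238.4582 × 1.005264 = CHF 239.71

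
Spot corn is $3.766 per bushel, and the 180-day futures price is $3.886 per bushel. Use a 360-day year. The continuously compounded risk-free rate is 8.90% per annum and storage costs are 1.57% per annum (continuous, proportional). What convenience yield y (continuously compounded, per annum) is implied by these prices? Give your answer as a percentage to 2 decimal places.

4.20%

F = S·e^((r+u−y)T) ⇒ (r+u−y) = ln(F/S)/T
ln(3.886/3.766) = 0.031367; /T ⇒ 0.062734
y = r + u − ln(F/S)/T = 0.0890 + 0.0157 − 0.062734 = 0.041966
y = 4.20%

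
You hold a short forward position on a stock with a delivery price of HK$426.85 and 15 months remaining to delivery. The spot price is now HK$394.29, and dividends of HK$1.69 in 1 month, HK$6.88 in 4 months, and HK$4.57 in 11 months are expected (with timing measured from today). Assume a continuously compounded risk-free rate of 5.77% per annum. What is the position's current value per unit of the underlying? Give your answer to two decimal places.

HK$15.62

PV(remaining dividends) I = 1.69·e^(−0.0577·1/12) + 6.88·e^(−0.0577·4/12) + 4.57·e^(−0.0577·11/12) = 12.7654
Current forward F = (S − I)·e^(rT) = (394.29 − 12.7654)·e^(0.0577·15/12) = 381.5246 × 1.074790 = 410.0588
Value (long) = (F − K)·e^(−rT) = (410.0588 − 426.85) × 0.930415 = -15.6228
Short position value = −(long value) = HK$15.62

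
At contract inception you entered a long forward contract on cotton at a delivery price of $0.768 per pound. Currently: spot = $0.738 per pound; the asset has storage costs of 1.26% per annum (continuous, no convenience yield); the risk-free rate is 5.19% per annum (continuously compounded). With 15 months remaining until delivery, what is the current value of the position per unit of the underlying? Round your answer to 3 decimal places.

Current fair forward for the remaining 15 months: F = S·e^((r + u)·T), (r + u) = 0.0519 + 0.0126 = 0.0645
F = 0.738 · e^(0.0645 × 15/12) = 0.738 × 1.083964 = 0.8000
Value of long forward = (F − K)·e^(−rT) = (0.8000 − 0.768) · e^(−0.0519·15/12)
= 0.0320 × 0.937185 = 0.030

$0.030 per pound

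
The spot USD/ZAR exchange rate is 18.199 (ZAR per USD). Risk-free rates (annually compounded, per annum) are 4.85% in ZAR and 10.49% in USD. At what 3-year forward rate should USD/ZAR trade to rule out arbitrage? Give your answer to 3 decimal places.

By covered interest parity, F = S · (1+r_ZAR)^T / (1+r_USD)^T
= 18.199 × 1.152671 / 1.348866 = 18.199 × 0.854548
F = 15.552 ZAR per USD

15.552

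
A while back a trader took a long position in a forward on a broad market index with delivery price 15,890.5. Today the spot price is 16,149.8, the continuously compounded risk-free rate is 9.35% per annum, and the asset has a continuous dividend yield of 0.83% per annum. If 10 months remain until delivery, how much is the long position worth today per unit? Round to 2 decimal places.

Current fair forward for the remaining 10 months: F = S·e^((r − q)·T), (r − q) = 0.0935 − 0.0083 = 0.0852
F = 16149.8 · e^(0.0852 × 10/12) = 16149.8 × 1.07358123 = 17338.1221
Value of long forward = (F − K)·e^(−rT) = (17338.1221 − 15890.5) · e^(−0.0935·10/12)
= 1447.6221 × 0.92504151 = 1339.11

1339.11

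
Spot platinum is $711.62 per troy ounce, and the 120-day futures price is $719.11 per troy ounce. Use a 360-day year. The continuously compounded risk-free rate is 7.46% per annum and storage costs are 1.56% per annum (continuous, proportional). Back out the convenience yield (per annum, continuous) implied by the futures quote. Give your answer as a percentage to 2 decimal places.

5.88%

F = S·e^((r+u−y)T) ⇒ (r+u−y) = ln(F/S)/T
ln(719.11/711.62) = 0.010470; /T ⇒ 0.031410
y = r + u − ln(F/S)/T = 0.0746 + 0.0156 − 0.031410 = 0.058790
y = 5.88%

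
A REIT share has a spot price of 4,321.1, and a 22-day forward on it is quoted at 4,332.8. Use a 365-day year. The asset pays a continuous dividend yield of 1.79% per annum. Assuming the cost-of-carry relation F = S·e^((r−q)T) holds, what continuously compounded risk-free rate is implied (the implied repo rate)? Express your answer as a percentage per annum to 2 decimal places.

6.28%

From F = S·e^((r−q)T): (r − q) = ln(F/S)/T
ln(4332.8/4321.1) = ln(1.002708) = 0.002704
(r − q) = 0.002704 / (22/365) = 0.044862
r = ln(F/S)/T + q = 0.044862 + 0.0179 = 0.062762
r = 6.28%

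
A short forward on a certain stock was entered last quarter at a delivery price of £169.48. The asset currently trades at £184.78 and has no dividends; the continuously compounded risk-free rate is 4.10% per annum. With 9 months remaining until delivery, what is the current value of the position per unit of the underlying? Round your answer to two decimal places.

Current fair forward for the remaining 9 months: F = S·e^(r·T), r = 0.0410
F = 184.78 · e^(0.0410 × 9/12) = 184.78 × 1.031228 = 190.5503
Value of long forward = (F − K)·e^(−rT) = (190.5503 − 169.48) · e^(−0.0410·9/12)
= 21.0703 × 0.969718 = 20.43
Short position value = −(long value) = -£20.43

-£20.43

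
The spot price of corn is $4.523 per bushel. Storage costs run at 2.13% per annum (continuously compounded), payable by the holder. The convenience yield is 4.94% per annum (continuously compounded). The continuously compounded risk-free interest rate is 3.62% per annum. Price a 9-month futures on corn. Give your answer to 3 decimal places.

Net carry = r + u − y = 0.0362 + 0.0213 − 0.0494 = 0.0081
F = S·e^((r+u−y)T) = 4.523 · e^(0.0081 × 9/12) = 4.523 · e^0.006075
= 4.523 × 1.006093 = $4.551 per bushel

$4.551 per bushel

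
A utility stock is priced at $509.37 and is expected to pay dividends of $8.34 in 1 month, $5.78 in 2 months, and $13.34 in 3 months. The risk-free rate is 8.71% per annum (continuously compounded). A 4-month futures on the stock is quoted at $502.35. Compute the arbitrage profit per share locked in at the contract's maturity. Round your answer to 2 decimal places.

$5.80 per share

PV(dividends) I = 8.34·e^(−0.0871·1/12) + 5.78·e^(−0.0871·2/12) + 13.34·e^(−0.0871·3/12) = 27.0290
Fair futures F* = (S − I)·e^(rT) = (509.37 − 27.0290)·e^0.029033 = 482.3410 × 1.029459 = 496.5503
Market $502.35 > fair 496.5503: forward overpriced → cash-and-carry (borrow at r, buy the stock and collect the dividends, short the forward).
Profit at T = |F_mkt − F*| = |502.35 − 496.5503| = $5.80 per share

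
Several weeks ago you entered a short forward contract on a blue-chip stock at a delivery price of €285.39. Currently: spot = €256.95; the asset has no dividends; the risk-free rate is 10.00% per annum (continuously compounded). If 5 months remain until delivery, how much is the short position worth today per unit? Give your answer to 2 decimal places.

€16.79

Current fair forward for the remaining 5 months: F = S·e^(r·T), r = 0.1000
F = 256.95 · e^(0.1000 × 5/12) = 256.95 × 1.042547 = 267.8825
Value of long forward = (F − K)·e^(−rT) = (267.8825 − 285.39) · e^(−0.1000·5/12)
= -17.5075 × 0.959189 = -16.79
Short position value = −(long value) = €16.79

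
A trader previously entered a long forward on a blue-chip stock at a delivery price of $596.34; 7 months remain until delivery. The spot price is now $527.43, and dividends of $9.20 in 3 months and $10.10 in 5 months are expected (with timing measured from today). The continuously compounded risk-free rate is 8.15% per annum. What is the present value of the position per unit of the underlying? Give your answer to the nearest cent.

PV(remaining dividends) I = 9.20·e^(−0.0815·3/12) + 10.10·e^(−0.0815·5/12) = 18.7772
Current forward F = (S − I)·e^(rT) = (527.43 − 18.7772)·e^(0.0815·7/12) = 508.6528 × 1.048690 = 533.4191
Value (long) = (F − K)·e^(−rT) = (533.4191 − 596.34) × 0.953571 = -59.9995
Value = -$60.00

-$60.00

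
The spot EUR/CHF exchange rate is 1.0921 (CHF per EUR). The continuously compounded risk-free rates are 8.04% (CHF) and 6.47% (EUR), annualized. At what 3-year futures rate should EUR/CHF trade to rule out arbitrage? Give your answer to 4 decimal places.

1.1448

F = S·e^((r_CHF − r_EUR)T) = 1.0921 · e^((0.0804 − 0.0647) × 3)
= 1.0921 · e^0.047100 = 1.0921 × 1.048227
F = 1.1448 CHF per EUR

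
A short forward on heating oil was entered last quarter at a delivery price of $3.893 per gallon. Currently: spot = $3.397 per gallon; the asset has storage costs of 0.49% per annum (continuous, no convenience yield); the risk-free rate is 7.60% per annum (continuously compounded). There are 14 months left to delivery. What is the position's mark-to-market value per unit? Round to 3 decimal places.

Current fair forward for the remaining 14 months: F = S·e^((r + u)·T), (r + u) = 0.0760 + 0.0049 = 0.0809
F = 3.397 · e^(0.0809 × 14/12) = 3.397 × 1.098981 = 3.7332
Value of long forward = (F − K)·e^(−rT) = (3.7332 − 3.893) · e^(−0.0760·14/12)
= -0.1598 × 0.915151 = -0.146
Short position value = −(long value) = $0.146

$0.146 per gallon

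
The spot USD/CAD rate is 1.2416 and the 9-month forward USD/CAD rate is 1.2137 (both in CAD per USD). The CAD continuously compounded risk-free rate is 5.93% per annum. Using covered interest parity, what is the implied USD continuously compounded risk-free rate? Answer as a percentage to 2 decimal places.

8.96%

F = S·e^((r_CAD − r_USD)T) ⇒ r_USD = r_CAD − ln(F/S)/T
ln(1.2137/1.2416) = -0.022727; /(9/12) = -0.030303
r_USD = 0.0593 + 0.030303 = 0.089603
r_USD = 8.96%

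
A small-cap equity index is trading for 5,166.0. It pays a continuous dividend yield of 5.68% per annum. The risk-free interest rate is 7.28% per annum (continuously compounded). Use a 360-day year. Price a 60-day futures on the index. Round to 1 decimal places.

F = S·e^((r − q)T) = 5166.0 · e^((0.0728 − 0.0568) × 60/360)
= 5166.0 · e^0.002667 = 5166.0 × 1.002671
F = 5,179.8

5,179.8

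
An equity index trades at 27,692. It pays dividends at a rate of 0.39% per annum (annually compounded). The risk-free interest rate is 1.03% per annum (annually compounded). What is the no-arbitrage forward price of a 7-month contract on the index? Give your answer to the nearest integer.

27,795

F = S · (1+r)^T / (1+q)^T
= 27692 × 1.005996 / 1.002273 = 27692 × 1.003715
F = 27,795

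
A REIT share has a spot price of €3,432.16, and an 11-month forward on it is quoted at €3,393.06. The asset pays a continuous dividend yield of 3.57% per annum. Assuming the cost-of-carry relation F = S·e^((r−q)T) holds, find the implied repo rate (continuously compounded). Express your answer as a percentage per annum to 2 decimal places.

From F = S·e^((r−q)T): (r − q) = ln(F/S)/T
ln(3393.06/3432.16) = ln(0.988608) = -0.011457
(r − q) = -0.011457 / (11/12) = -0.012499
r = ln(F/S)/T + q = -0.012499 + 0.0357 = 0.023201
r = 2.32%

2.32%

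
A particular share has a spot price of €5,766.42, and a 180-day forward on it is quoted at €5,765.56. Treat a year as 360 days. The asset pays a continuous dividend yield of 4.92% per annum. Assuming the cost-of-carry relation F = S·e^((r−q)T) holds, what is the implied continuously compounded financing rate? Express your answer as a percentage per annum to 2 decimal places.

4.89%

From F = S·e^((r−q)T): (r − q) = ln(F/S)/T
ln(5765.56/5766.42) = ln(0.999851) = -0.000149
(r − q) = -0.000149 / (180/360) = -0.000298
r = ln(F/S)/T + q = -0.000298 + 0.0492 = 0.048902
r = 4.89%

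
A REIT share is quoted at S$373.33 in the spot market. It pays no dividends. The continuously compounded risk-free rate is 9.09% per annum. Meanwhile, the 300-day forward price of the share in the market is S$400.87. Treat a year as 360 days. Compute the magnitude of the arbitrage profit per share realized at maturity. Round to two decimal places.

Fair forward: F* = S·e^(carry·T), with carry = r = 0.0909
F* = 373.33 · e^(0.0909 × 300/360) = 373.33 · e^0.075750 = 373.33 × 1.078693 = S$402.7085
Market S$400.87 < fair S$402.7085: forward underpriced → reverse cash-and-carry (short spot, go long the forward).
At maturity, profit = |F_mkt − F*| = |400.87 − 402.7085| = S$1.84 per share

S$1.84 per share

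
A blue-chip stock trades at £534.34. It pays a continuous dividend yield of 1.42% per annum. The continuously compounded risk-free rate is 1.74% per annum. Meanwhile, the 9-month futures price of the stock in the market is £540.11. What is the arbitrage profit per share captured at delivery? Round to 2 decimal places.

£4.49 per share

Fair futures: F* = S·e^(carry·T), with carry = (r − q) = 0.0174 − 0.0142 = 0.0032
F* = 534.34 · e^(0.0032 × 9/12) = 534.34 · e^0.002400 = 534.34 × 1.002403 = £535.6240
Market £540.11 > fair £535.6240: forward overpriced → cash-and-carry (buy spot, short the forward).
At maturity, profit = |F_mkt − F*| = |540.11 − 535.6240| = £4.49 per share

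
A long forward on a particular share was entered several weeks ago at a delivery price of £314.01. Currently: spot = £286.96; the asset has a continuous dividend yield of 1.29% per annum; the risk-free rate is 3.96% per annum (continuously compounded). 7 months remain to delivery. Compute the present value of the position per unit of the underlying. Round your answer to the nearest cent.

Current fair forward for the remaining 7 months: F = S·e^((r − q)·T), (r − q) = 0.0396 − 0.0129 = 0.0267
F = 286.96 · e^(0.0267 × 7/12) = 286.96 × 1.015697 = 291.4644
Value of long forward = (F − K)·e^(−rT) = (291.4644 − 314.01) · e^(−0.0396·7/12)
= -22.5456 × 0.977165 = -22.03

-£22.03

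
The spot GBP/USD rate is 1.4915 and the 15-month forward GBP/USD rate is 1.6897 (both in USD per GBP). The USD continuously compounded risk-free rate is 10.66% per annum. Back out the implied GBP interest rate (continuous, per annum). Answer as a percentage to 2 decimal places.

0.68%

F = S·e^((r_USD − r_GBP)T) ⇒ r_GBP = r_USD − ln(F/S)/T
ln(1.6897/1.4915) = 0.124769; /(15/12) = 0.099815
r_GBP = 0.1066 − 0.099815 = 0.006785
r_GBP = 0.68%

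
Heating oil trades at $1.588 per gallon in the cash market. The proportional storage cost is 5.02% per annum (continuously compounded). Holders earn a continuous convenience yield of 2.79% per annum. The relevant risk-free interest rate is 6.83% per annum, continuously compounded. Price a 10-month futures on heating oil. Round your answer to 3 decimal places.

Net carry = r + u − y = 0.0683 + 0.0502 − 0.0279 = 0.0906
F = S·e^((r+u−y)T) = 1.588 · e^(0.0906 × 10/12) = 1.588 · e^0.075500
= 1.588 × 1.078423 = $1.713 per gallon

$1.713 per gallon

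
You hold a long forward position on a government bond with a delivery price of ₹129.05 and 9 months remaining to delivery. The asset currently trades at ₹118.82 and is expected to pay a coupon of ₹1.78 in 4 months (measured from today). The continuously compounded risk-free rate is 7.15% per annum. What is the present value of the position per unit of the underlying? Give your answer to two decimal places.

-₹5.23

PV(remaining coupons) I = 1.78·e^(−0.0715·4/12) = 1.7381
Current forward F = (S − I)·e^(rT) = (118.82 − 1.7381)·e^(0.0715·9/12) = 117.0819 × 1.055089 = 123.5318
Value (long) = (F − K)·e^(−rT) = (123.5318 − 129.05) × 0.947787 = -5.2301
Value = -₹5.23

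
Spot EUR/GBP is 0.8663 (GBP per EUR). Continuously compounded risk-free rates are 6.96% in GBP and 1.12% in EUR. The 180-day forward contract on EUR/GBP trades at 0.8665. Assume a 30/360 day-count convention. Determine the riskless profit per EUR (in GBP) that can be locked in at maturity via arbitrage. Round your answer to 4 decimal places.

0.0255 per EUR (in GBP)

Fair forward: F* = S·e^(carry·T), with carry = (r_GBP − r_EUR) = 0.0696 − 0.0112 = 0.0584
F* = 0.8663 · e^(0.0584 × 180/360) = 0.8663 · e^0.029200 = 0.8663 × 1.029630 = 0.8920
Market 0.8665 < fair 0.8920: forward underpriced → reverse cash-and-carry (short spot, go long the forward).
At maturity, profit = |F_mkt − F*| = |0.8665 − 0.8920| = 0.0255 per EUR (in GBP)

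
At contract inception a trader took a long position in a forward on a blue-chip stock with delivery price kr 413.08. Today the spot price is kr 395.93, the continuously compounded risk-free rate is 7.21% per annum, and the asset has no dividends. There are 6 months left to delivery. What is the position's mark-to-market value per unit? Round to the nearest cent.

Current fair forward for the remaining 6 months: F = S·e^(r·T), r = 0.0721
F = 395.93 · e^(0.0721 × 6/12) = 395.93 × 1.036708 = 410.4638
Value of long forward = (F − K)·e^(−rT) = (410.4638 − 413.08) · e^(−0.0721·6/12)
= -2.6162 × 0.964592 = -2.52

-kr 2.52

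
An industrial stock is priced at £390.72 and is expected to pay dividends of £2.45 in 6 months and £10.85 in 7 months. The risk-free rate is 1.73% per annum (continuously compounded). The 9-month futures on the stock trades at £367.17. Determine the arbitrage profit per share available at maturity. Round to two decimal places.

PV(dividends) I = 2.45·e^(−0.0173·6/12) + 10.85·e^(−0.0173·7/12) = 13.1700
Fair futures F* = (S − I)·e^(rT) = (390.72 − 13.1700)·e^0.012975 = 377.5500 × 1.013060 = 382.4808
Market £367.17 < fair 382.4808: forward underpriced → reverse cash-and-carry (short the stock, invest proceeds at r, pay the dividends, go long the forward).
Profit at T = |F_mkt − F*| = |367.17 − 382.4808| = £15.31 per share

£15.31 per share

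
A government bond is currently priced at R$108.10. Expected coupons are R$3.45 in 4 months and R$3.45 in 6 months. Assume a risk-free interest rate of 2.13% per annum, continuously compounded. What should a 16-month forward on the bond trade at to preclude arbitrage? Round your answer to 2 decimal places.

R$104.18

PV(coupons) I = 3.45·e^(−0.0213·4/12) + 3.45·e^(−0.0213·6/12)
I = 3.4256 + 3.4135 = 6.8391
F = (S − I)·e^(rT) = (108.10 − 6.8391) · e^(0.0213·16/12)
= 101.2609 · e^0.028400 = 101.2609 × 1.028807 = R$104.18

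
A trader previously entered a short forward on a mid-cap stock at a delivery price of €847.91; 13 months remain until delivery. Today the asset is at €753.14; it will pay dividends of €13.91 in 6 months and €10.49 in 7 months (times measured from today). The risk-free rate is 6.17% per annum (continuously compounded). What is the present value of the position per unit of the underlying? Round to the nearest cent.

PV(remaining dividends) I = 13.91·e^(−0.0617·6/12) + 10.49·e^(−0.0617·7/12) = 23.6066
Current forward F = (S − I)·e^(rT) = (753.14 − 23.6066)·e^(0.0617·13/12) = 729.5334 × 1.069126 = 779.9631
Value (long) = (F − K)·e^(−rT) = (779.9631 − 847.91) × 0.935343 = -63.5537
Short position value = −(long value) = €63.55

€63.55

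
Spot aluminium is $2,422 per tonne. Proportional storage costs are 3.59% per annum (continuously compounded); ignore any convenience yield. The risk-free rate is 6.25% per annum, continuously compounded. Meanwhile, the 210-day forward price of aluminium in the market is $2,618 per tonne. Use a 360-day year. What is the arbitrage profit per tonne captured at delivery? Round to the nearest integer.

$53 per tonne

Fair forward: F* = S·e^(carry·T), with carry = (r + u) = 0.0625 + 0.0359 = 0.0984
F* = 2422 · e^(0.0984 × 210/360) = 2422 · e^0.057400 = 2422 × 1.059079 = $2565.0893
Market $2618 > fair $2565.0893: forward overpriced → cash-and-carry (buy spot, short the forward).
At maturity, profit = |F_mkt − F*| = |2618 − 2565.0893| = $53 per tonne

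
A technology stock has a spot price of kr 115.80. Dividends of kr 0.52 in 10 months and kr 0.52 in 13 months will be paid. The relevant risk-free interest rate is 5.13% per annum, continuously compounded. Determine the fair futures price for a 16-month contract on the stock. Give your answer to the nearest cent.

PV(dividends) I = 0.52·e^(−0.0513·10/12) + 0.52·e^(−0.0513·13/12)
I = 0.4982 + 0.4919 = 0.9901
F = (S − I)·e^(rT) = (115.80 − 0.9901) · e^(0.0513·16/12)
= 114.8099 · e^0.068400 = 114.8099 × 1.070794 = kr 122.94

kr 122.94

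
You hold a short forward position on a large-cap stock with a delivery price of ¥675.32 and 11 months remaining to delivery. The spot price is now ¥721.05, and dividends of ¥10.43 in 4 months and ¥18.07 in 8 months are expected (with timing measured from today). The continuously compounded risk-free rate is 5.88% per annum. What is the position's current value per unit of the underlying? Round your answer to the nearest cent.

PV(remaining dividends) I = 10.43·e^(−0.0588·4/12) + 18.07·e^(−0.0588·8/12) = 27.6029
Current forward F = (S − I)·e^(rT) = (721.05 − 27.6029)·e^(0.0588·11/12) = 693.4471 × 1.055379 = 731.8495
Value (long) = (F − K)·e^(−rT) = (731.8495 − 675.32) × 0.947527 = 53.5632
Short position value = −(long value) = -¥53.56

-¥53.56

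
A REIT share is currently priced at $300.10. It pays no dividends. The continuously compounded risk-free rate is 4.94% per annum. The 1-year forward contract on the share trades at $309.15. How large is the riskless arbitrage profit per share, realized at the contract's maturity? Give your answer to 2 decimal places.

$6.15 per share

Fair forward: F* = S·e^(carry·T), with carry = r = 0.0494
F* = 300.10 · e^(0.0494 × 12/12) = 300.10 · e^0.049400 = 300.10 × 1.050641 = $315.2974
Market $309.15 < fair $315.2974: forward underpriced → reverse cash-and-carry (short spot, go long the forward).
At maturity, profit = |F_mkt − F*| = |309.15 − 315.2974| = $6.15 per share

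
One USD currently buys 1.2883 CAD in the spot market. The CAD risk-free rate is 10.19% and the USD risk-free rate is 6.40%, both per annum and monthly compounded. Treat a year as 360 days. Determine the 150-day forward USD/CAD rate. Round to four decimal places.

By covered interest parity, F = S · (1+r_CAD/12)^(12T) / (1+r_USD/12)^(12T)
= 1.2883 × 1.043186 / 1.026953 = 1.2883 × 1.015807
F = 1.3087 CAD per USD

1.3087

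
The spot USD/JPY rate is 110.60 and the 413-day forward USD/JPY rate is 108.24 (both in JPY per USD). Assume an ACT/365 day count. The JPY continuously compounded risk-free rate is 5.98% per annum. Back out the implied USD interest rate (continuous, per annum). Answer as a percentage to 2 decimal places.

7.89%

F = S·e^((r_JPY − r_USD)T) ⇒ r_USD = r_JPY − ln(F/S)/T
ln(108.24/110.60) = -0.021569; /(413/365) = -0.019062
r_USD = 0.0598 + 0.019062 = 0.078862
r_USD = 7.89%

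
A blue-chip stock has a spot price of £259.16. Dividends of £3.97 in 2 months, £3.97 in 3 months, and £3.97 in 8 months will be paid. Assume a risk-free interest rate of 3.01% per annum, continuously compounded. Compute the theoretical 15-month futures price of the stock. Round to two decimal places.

£256.86

PV(dividends) I = 3.97·e^(−0.0301·2/12) + 3.97·e^(−0.0301·3/12) + 3.97·e^(−0.0301·8/12)
I = 3.9501 + 3.9402 + 3.8911 = 11.7814
F = (S − I)·e^(rT) = (259.16 − 11.7814) · e^(0.0301·15/12)
= 247.3786 · e^0.037625 = 247.3786 × 1.038342 = £256.86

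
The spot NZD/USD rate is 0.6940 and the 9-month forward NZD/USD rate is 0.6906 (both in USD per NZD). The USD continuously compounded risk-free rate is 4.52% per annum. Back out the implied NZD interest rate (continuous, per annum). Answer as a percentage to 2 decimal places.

F = S·e^((r_USD − r_NZD)T) ⇒ r_NZD = r_USD − ln(F/S)/T
ln(0.6906/0.6940) = -0.004911; /(9/12) = -0.006548
r_NZD = 0.0452 + 0.006548 = 0.051748
r_NZD = 5.17%

5.17%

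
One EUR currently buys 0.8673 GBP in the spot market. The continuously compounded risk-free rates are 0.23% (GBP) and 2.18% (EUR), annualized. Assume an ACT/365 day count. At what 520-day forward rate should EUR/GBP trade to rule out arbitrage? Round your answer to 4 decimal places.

F = S·e^((r_GBP − r_EUR)T) = 0.8673 · e^((0.0023 − 0.0218) × 520/365)
= 0.8673 · e^-0.027781 = 0.8673 × 0.972601
F = 0.8435 GBP per EUR

0.8435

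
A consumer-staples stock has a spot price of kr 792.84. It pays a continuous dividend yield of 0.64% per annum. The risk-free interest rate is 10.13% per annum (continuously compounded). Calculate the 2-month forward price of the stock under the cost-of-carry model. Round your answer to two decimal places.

kr 805.48

F = S·e^((r − q)T) = 792.84 · e^((0.1013 − 0.0064) × 2/12)
= 792.84 · e^0.015817 = 792.84 × 1.015943
F = kr 805.48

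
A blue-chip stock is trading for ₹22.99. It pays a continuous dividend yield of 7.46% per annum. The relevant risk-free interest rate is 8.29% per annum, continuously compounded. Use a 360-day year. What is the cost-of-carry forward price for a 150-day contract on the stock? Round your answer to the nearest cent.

₹23.07

F = S·e^((r − q)T) = 22.99 · e^((0.0829 − 0.0746) × 150/360)
= 22.99 · e^0.003458 = 22.99 × 1.003464
F = ₹23.07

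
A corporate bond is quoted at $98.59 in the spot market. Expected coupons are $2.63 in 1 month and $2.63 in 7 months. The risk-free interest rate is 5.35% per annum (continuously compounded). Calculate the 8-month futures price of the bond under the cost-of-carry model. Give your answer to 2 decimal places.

PV(coupons) I = 2.63·e^(−0.0535·1/12) + 2.63·e^(−0.0535·7/12)
I = 2.6183 + 2.5492 = 5.1675
F = (S − I)·e^(rT) = (98.59 − 5.1675) · e^(0.0535·8/12)
= 93.4225 · e^0.035667 = 93.4225 × 1.036311 = $96.81

$96.81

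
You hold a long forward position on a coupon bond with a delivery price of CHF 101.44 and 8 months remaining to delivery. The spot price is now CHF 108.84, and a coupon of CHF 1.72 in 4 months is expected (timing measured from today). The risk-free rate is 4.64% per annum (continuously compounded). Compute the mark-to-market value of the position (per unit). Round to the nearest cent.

CHF 8.80

PV(remaining coupons) I = 1.72·e^(−0.0464·4/12) = 1.6936
Current forward F = (S − I)·e^(rT) = (108.84 − 1.6936)·e^(0.0464·8/12) = 107.1464 × 1.031417 = 110.5126
Value (long) = (F − K)·e^(−rT) = (110.5126 − 101.44) × 0.969540 = 8.7962
Value = CHF 8.80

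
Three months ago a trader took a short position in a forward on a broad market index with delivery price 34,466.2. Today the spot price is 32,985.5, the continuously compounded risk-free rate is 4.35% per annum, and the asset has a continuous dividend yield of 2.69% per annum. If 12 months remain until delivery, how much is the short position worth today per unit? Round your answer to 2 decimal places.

889.04

Current fair forward for the remaining 12 months: F = S·e^((r − q)·T), (r − q) = 0.0435 − 0.0269 = 0.0166
F = 32985.5 · e^(0.0166 × 12/12) = 32985.5 × 1.01673855 = 33537.6294
Value of long forward = (F − K)·e^(−rT) = (33537.6294 − 34466.2) · e^(−0.0435·12/12)
= -928.5706 × 0.95743255 = -889.04
Short position value = −(long value) = 889.04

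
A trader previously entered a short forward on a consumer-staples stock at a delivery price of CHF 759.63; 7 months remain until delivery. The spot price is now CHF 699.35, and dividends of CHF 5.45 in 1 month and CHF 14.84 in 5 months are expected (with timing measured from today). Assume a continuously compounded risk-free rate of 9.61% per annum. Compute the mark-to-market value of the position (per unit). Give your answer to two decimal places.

PV(remaining dividends) I = 5.45·e^(−0.0961·1/12) + 14.84·e^(−0.0961·5/12) = 19.6641
Current forward F = (S − I)·e^(rT) = (699.35 − 19.6641)·e^(0.0961·7/12) = 679.6859 × 1.057659 = 718.8759
Value (long) = (F − K)·e^(−rT) = (718.8759 − 759.63) × 0.945484 = -38.5323
Short position value = −(long value) = CHF 38.53

CHF 38.53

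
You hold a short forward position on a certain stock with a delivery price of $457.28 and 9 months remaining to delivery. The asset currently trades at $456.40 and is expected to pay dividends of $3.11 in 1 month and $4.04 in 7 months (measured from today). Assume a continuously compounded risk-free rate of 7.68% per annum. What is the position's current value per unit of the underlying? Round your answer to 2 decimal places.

PV(remaining dividends) I = 3.11·e^(−0.0768·1/12) + 4.04·e^(−0.0768·7/12) = 6.9532
Current forward F = (S − I)·e^(rT) = (456.40 − 6.9532)·e^(0.0768·9/12) = 449.4468 × 1.059291 = 476.0950
Value (long) = (F − K)·e^(−rT) = (476.0950 − 457.28) × 0.944027 = 17.7619
Short position value = −(long value) = -$17.76

-$17.76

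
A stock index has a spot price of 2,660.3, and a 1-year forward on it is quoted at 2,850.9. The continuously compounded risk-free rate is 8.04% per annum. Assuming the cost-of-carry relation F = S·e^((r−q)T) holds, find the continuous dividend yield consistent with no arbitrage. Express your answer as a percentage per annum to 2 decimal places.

From F = S·e^((r−q)T): (r − q) = ln(F/S)/T
ln(2850.9/2660.3) = ln(1.071646) = 0.069196
(r − q) = 0.069196 / (12/12) = 0.069196
q = r − ln(F/S)/T = 0.0804 − 0.069196 = 0.011204
q = 1.12%

1.12%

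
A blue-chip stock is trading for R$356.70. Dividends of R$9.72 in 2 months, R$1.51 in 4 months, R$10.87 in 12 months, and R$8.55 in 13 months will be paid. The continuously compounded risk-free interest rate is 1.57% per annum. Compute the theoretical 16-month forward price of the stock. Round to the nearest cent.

R$333.30

PV(dividends) I = 9.72·e^(−0.0157·2/12) + 1.51·e^(−0.0157·4/12) + 10.87·e^(−0.0157·12/12) + 8.55·e^(−0.0157·13/12)
I = 9.6946 + 1.5021 + 10.7007 + 8.4058 = 30.3032
F = (S − I)·e^(rT) = (356.70 − 30.3032) · e^(0.0157·16/12)
= 326.3968 · e^0.020933 = 326.3968 × 1.021154 = R$333.30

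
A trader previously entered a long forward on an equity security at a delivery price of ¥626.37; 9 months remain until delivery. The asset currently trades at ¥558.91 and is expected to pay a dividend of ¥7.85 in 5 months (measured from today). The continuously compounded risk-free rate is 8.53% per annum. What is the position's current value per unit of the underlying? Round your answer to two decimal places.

-¥36.22

PV(remaining dividends) I = 7.85·e^(−0.0853·5/12) = 7.5759
Current forward F = (S − I)·e^(rT) = (558.91 − 7.5759)·e^(0.0853·9/12) = 551.3341 × 1.066066 = 587.7585
Value (long) = (F − K)·e^(−rT) = (587.7585 − 626.37) × 0.938028 = -36.2187
Value = -¥36.22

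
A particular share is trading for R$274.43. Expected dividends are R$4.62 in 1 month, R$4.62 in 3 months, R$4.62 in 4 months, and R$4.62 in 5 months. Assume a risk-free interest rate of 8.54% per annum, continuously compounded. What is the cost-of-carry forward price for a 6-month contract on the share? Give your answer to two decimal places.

R$267.56

PV(dividends) I = 4.62·e^(−0.0854·1/12) + 4.62·e^(−0.0854·3/12) + 4.62·e^(−0.0854·4/12) + 4.62·e^(−0.0854·5/12)
I = 4.5872 + 4.5224 + 4.4903 + 4.4585 = 18.0584
F = (S − I)·e^(rT) = (274.43 − 18.0584) · e^(0.0854·6/12)
= 256.3716 · e^0.042700 = 256.3716 × 1.043625 = R$267.56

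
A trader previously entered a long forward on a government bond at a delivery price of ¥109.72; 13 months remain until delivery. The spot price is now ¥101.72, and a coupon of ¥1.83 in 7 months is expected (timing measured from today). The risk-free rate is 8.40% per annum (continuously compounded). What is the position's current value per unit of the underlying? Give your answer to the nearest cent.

PV(remaining coupons) I = 1.83·e^(−0.0840·7/12) = 1.7425
Current forward F = (S − I)·e^(rT) = (101.72 − 1.7425)·e^(0.0840·13/12) = 99.9775 × 1.095269 = 109.5023
Value (long) = (F − K)·e^(−rT) = (109.5023 − 109.72) × 0.913018 = -0.1988
Value = -¥0.20

-¥0.20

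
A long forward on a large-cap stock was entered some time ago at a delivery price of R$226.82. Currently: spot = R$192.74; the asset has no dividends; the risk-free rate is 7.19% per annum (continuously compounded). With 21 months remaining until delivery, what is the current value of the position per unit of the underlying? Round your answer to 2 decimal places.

Current fair forward for the remaining 21 months: F = S·e^(r·T), r = 0.0719
F = 192.74 · e^(0.0719 × 21/12) = 192.74 × 1.134084 = 218.5834
Value of long forward = (F − K)·e^(−rT) = (218.5834 − 226.82) · e^(−0.0719·21/12)
= -8.2366 × 0.881769 = -7.26

-R$7.26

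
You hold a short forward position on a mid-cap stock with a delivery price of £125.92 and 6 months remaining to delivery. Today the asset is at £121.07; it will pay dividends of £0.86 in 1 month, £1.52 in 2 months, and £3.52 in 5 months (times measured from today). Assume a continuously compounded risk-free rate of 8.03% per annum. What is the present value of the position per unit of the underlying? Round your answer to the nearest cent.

PV(remaining dividends) I = 0.86·e^(−0.0803·1/12) + 1.52·e^(−0.0803·2/12) + 3.52·e^(−0.0803·5/12) = 5.7582
Current forward F = (S − I)·e^(rT) = (121.07 − 5.7582)·e^(0.0803·6/12) = 115.3118 × 1.040967 = 120.0358
Value (long) = (F − K)·e^(−rT) = (120.0358 − 125.92) × 0.960645 = -5.6526
Short position value = −(long value) = £5.65

£5.65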